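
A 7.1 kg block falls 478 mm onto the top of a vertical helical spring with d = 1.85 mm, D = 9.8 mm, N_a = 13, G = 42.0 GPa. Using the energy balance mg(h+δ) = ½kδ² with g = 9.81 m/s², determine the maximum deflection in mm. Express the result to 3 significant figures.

k = Gd⁴/(8D³N_a) = (42.0×10³)(1.85⁴)/(8·9.8³·13) = 5.026 N/mm
W = mg = 7.1 × 9.81 = 69.651 N
½kδ² − Wδ − Wh = 0 → δ = (W + √(W² + 2kWh))/k
δ = (69.651 + √(4851.3 + 334665))/5.026 = (69.651 + 582.68)/5.026 = 129.79 mm

130 mm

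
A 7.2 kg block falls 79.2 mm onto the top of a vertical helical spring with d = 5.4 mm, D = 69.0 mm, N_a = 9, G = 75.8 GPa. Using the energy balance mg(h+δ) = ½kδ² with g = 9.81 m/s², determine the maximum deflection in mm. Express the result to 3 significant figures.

95.0 mm

k = Gd⁴/(8D³N_a) = (75.8×10³)(5.4⁴)/(8·69.0³·9) = 2.725 N/mm
W = mg = 7.2 × 9.81 = 70.632 N
½kδ² − Wδ − Wh = 0 → δ = (W + √(W² + 2kWh))/k
δ = (70.632 + √(4988.9 + 30487.5))/2.725 = (70.632 + 188.35)/2.725 = 95.04 mm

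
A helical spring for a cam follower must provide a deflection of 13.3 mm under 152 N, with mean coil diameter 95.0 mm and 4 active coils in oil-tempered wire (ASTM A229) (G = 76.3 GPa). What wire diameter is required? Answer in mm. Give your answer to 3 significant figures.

8.01 mm

Required rate k = F/δ = 152/13.3 = 11.429 N/mm
d = (8D³N_a·k / G)^(1/4) = (8·95.0³·4·11.429 / (76.3×10³))^0.25
  = (4109.5)^0.25 = 8.0066 mm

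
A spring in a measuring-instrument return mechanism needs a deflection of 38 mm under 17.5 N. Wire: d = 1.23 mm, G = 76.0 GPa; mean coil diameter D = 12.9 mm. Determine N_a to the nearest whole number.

Required rate k = F/δ = 17.5/38 = 0.46053 N/mm
N_a = Gd⁴/(8D³k) = (76.0×10³ × 1.23⁴)/(8 × 12.9³ × 0.46053)
    = 173954 / 7908.85 = 21.99 → 22 coils

22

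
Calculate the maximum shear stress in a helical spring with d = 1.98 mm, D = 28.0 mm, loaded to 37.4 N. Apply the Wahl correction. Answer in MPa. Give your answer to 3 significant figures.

378 MPa

Spring index C = D/d = 28.0/1.98 = 14.1414
K_W = (4C−1)/(4C−4) + 0.615/C = 55.566/52.566 + 0.0435 = 1.1006
τ₀ = 8FD/(πd³) = 8·37.4·28.0/(π·1.98³) = 8377.6/24.386 = 343.54 MPa
τ_max = K·τ₀ = 1.1006 × 343.54 = 378.08 MPa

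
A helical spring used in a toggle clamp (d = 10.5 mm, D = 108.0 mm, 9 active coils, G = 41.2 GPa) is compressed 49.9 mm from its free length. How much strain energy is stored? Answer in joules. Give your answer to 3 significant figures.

k = Gd⁴/(8D³N_a) = (41.2×10³)(10.5⁴)/(8·108.0³·9) = 5.5214 N/mm
U = ½kδ² = 0.5 × 5.5214 × 49.9² = 6874.2 N·mm = 6.8742 J

6.87 J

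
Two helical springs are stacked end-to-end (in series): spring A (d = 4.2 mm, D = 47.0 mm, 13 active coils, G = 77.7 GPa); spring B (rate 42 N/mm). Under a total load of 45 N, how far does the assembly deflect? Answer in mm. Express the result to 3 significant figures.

21.2 mm

k_A = Gd⁴/(8D³N_a) = (77.7×10³)(4.2⁴)/(8·47.0³·13) = 2.2392 N/mm
Series: 1/k_eq = 1/2.2392 + 1/42 = 0.4704; k_eq = 2.1259 N/mm
δ = F/k_eq = 45/2.1259 = 21.168 mm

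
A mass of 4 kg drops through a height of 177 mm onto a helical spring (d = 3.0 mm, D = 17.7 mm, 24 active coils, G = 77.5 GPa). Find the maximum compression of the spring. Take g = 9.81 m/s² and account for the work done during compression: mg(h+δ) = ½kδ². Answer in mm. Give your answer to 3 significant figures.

k = Gd⁴/(8D³N_a) = (77.5×10³)(3.0⁴)/(8·17.7³·24) = 5.8961 N/mm
W = mg = 4 × 9.81 = 39.24 N
½kδ² − Wδ − Wh = 0 → δ = (W + √(W² + 2kWh))/k
δ = (39.24 + √(1539.8 + 81902.7))/5.8961 = (39.24 + 288.86)/5.8961 = 55.648 mm

55.6 mm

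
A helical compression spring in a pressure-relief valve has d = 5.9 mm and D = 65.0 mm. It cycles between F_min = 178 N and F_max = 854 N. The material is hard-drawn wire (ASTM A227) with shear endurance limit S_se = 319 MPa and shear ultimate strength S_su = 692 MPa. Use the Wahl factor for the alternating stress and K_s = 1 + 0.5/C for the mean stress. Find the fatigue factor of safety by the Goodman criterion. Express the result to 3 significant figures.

0.627

C = D/d = 65.0/5.9 = 11.0169; K_W = (4C−1)/(4C−4)+0.615/C = 1.1307; K_s = 1+0.5/C = 1.0454
F_a = (F_max−F_min)/2 = 338 N; F_m = (F_max+F_min)/2 = 516 N
τ_a = K_W·8F_aD/(πd³) = 1.1307 × 272.4 = 308.01 MPa
τ_m = K_s·8F_mD/(πd³) = 1.0454 × 415.86 = 434.73 MPa
Goodman: 1/n_f = τ_a/S_se + τ_m/S_su = 308.01/319 + 434.73/692 = 0.96554 + 0.62823 = 1.5938
n_f = 1/1.5938 = 0.6274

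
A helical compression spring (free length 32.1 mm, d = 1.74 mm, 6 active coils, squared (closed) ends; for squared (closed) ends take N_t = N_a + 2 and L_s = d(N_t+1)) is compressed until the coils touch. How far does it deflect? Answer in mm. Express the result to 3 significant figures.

16.4 mm

N_t = 8; L_s = 1.74·9 = 15.66 mm
δ_solid = L₀ − L_s = 32.1 − 15.66 = 16.44 mm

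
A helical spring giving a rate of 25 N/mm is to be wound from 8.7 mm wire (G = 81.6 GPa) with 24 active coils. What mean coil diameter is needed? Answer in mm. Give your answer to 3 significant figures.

D = (Gd⁴/(8N_a·k))^(1/3) = (81.6×10³·8.7⁴/(8·24·25))^(1/3)
  = (97392.6)^(1/3) = 46.0089 mm

46.0 mm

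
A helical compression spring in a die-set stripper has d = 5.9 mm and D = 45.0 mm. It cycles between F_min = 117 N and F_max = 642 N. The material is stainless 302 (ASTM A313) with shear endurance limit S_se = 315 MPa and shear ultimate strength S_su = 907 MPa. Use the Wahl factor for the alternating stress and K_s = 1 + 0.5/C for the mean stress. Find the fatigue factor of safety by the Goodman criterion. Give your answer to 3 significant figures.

1.24

C = D/d = 45.0/5.9 = 7.6271; K_W = (4C−1)/(4C−4)+0.615/C = 1.1938; K_s = 1+0.5/C = 1.0656
F_a = (F_max−F_min)/2 = 262.5 N; F_m = (F_max+F_min)/2 = 379.5 N
τ_a = K_W·8F_aD/(πd³) = 1.1938 × 146.46 = 174.85 MPa
τ_m = K_s·8F_mD/(πd³) = 1.0656 × 211.74 = 225.62 MPa
Goodman: 1/n_f = τ_a/S_se + τ_m/S_su = 174.85/315 + 225.62/907 = 0.55507 + 0.24876 = 0.80383
n_f = 1/0.80383 = 1.244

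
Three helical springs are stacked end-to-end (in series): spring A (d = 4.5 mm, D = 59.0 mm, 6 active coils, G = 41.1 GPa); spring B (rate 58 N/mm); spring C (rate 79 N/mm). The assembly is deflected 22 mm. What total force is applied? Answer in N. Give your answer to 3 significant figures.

35.8 N

k_A = Gd⁴/(8D³N_a) = (41.1×10³)(4.5⁴)/(8·59.0³·6) = 1.7096 N/mm
Series: 1/k_eq = 1/1.7096 + 1/58 + 1/79 = 0.61483; k_eq = 1.6265 N/mm
F = k_eq·δ = 1.6265·22 = 35.782 N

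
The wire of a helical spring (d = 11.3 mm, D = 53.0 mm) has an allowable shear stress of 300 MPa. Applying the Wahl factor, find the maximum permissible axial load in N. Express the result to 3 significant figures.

2400 N

C = D/d = 53.0/11.3 = 4.6903
K_W = (4C−1)/(4C−4) + 0.615/C = 17.761/14.761 + 0.1311 = 1.3344
τ_max = K·8FD/(πd³) → F_max = τ_allow·πd³/(8DK)
F_max = 300·π·11.3³/(8·53.0·1.3344) = 1.3599e+06/565.77 = 2403.6 N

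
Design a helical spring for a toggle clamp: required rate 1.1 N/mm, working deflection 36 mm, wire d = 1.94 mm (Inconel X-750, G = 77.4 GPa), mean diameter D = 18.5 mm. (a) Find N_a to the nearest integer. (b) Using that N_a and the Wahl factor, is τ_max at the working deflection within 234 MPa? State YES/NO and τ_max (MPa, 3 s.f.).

N_a = Gd⁴/(8D³k) = (77.4×10³)(1.94⁴)/(8·18.5³·1.1) = 19.68 → N_a = 20
Actual rate k = Gd⁴/(8D³·20) = 1.0822 N/mm
Working load F = kδ = 1.0822·36 = 38.96 N
C = 18.5/1.94 = 9.5361; K_W = (4C−1)/(4C−4)+0.615/C = 1.1524
τ_max = K_W·8FD/(πd³) = 1.1524·251.37 = 289.67 MPa
τ_max > 234 MPa → exceeds allowable

(a) 20 coils; (b) NO, τ_max = 290 MPa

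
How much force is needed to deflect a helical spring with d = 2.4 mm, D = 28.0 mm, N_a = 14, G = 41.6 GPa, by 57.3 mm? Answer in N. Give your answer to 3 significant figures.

32.2 N

k = Gd⁴/(8D³N_a) = (41.6×10³)(2.4⁴)/(8·28.0³·14) = 0.56137 N/mm
F = k·δ = 0.56137 × 57.3 = 32.166 N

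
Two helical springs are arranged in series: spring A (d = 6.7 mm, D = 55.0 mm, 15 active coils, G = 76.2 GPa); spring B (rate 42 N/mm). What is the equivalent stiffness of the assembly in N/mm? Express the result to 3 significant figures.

6.50 N/mm

k_A = Gd⁴/(8D³N_a) = (76.2×10³)(6.7⁴)/(8·55.0³·15) = 7.691 N/mm
Series: 1/k_eq = 1/7.691 + 1/42 = 0.15383; k_eq = 6.5006 N/mm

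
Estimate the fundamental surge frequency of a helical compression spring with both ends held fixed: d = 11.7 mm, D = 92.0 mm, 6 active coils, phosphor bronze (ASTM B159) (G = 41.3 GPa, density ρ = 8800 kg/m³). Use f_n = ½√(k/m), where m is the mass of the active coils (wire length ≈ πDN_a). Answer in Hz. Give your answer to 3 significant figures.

56.2 Hz

k = Gd⁴/(8D³N_a) = (41.3×10³)(11.7⁴)/(8·92.0³·6) = 20.706 N/mm = 20706 N/m
Wire length L = πDN_a = π·92.0·6 = 1734.2 mm
m = ρ·(πd²/4)·L = 8800 × 107.51×10⁻⁶ m² × 1.7342 m = 1.6407 kg
f_n = ½√(k/m) = 0.5·√(20706/1.6407) = 0.5·√(12620) = 56.169 Hz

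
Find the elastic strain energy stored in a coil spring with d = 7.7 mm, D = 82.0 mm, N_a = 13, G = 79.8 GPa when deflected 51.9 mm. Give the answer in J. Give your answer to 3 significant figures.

k = Gd⁴/(8D³N_a) = (79.8×10³)(7.7⁴)/(8·82.0³·13) = 4.8921 N/mm
U = ½kδ² = 0.5 × 4.8921 × 51.9² = 6588.6 N·mm = 6.5886 J

6.59 J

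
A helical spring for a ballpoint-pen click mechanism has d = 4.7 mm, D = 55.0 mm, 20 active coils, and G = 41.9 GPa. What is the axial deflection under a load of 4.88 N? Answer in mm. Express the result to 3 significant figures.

k = Gd⁴/(8D³N_a) = (41.9×10³)(4.7⁴)/(8·55.0³·20) = 0.76806 N/mm
δ = F/k = 4.88 / 0.76806 = 6.3536 mm

6.35 mm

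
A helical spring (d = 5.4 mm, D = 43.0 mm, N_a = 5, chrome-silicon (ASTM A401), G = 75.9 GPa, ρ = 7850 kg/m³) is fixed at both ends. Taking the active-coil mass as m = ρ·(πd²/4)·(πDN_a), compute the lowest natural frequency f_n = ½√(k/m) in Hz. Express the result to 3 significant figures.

204 Hz

k = Gd⁴/(8D³N_a) = (75.9×10³)(5.4⁴)/(8·43.0³·5) = 20.293 N/mm = 20293 N/m
Wire length L = πDN_a = π·43.0·5 = 675.44 mm
m = ρ·(πd²/4)·L = 7850 × 22.902×10⁻⁶ m² × 0.67544 m = 0.12143 kg
f_n = ½√(k/m) = 0.5·√(20293/0.12143) = 0.5·√(1.6712e+05) = 204.4 Hz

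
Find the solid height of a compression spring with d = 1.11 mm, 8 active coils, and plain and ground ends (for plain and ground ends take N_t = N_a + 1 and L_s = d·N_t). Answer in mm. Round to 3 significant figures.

plain and ground ends: N_t = N_a + 1 = 8 + 1 = 9
L_s = d·N_t = 1.11 × 9 = 9.99 mm

9.99 mm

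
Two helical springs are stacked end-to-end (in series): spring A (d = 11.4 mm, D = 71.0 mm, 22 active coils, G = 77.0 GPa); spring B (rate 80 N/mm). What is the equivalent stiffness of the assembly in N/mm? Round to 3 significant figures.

k_A = Gd⁴/(8D³N_a) = (77.0×10³)(11.4⁴)/(8·71.0³·22) = 20.645 N/mm
Series: 1/k_eq = 1/20.645 + 1/80 = 0.060937; k_eq = 16.41 N/mm

16.4 N/mm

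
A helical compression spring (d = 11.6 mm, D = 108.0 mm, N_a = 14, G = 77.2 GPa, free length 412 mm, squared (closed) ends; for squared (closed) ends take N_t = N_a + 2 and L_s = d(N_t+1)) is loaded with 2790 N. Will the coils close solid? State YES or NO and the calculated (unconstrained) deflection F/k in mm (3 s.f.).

k = Gd⁴/(8D³N_a) = (77.2×10³)(11.6⁴)/(8·108.0³·14) = 9.9074 N/mm
N_t = 16; L_s = 11.6·17 = 197.2 mm; δ_solid = L₀ − L_s = 412 − 197.2 = 214.8 mm
δ = F/k = 2790/9.9074 = 281.61 mm
δ ≥ δ_solid → spring goes solid

YES, δ = 282 mm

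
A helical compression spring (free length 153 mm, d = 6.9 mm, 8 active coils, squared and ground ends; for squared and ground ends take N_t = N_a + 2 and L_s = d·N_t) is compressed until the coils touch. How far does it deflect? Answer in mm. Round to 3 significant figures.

N_t = 10; L_s = 6.9·10 = 69 mm
δ_solid = L₀ − L_s = 153 − 69 = 84 mm

84.0 mm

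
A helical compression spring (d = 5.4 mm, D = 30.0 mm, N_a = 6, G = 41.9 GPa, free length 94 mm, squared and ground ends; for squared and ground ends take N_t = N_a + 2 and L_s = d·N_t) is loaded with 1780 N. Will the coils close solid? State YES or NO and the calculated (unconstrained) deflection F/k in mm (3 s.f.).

k = Gd⁴/(8D³N_a) = (41.9×10³)(5.4⁴)/(8·30.0³·6) = 27.491 N/mm
N_t = 8; L_s = 5.4·8 = 43.2 mm; δ_solid = L₀ − L_s = 94 − 43.2 = 50.8 mm
δ = F/k = 1780/27.491 = 64.749 mm
δ ≥ δ_solid → spring goes solid

YES, δ = 64.7 mm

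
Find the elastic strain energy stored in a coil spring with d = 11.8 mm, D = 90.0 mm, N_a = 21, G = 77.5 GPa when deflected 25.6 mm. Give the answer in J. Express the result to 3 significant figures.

k = Gd⁴/(8D³N_a) = (77.5×10³)(11.8⁴)/(8·90.0³·21) = 12.269 N/mm
U = ½kδ² = 0.5 × 12.269 × 25.6² = 4020.2 N·mm = 4.0202 J

4.02 J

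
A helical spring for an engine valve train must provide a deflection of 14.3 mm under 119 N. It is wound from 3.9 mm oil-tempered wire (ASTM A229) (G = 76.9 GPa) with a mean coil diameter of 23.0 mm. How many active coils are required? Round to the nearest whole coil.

Required rate k = F/δ = 119/14.3 = 8.3217 N/mm
N_a = Gd⁴/(8D³k) = (76.9×10³ × 3.9⁴)/(8 × 23.0³ × 8.3217)
    = 1.77904e+07 / 809999 = 21.96 → 22 coils

22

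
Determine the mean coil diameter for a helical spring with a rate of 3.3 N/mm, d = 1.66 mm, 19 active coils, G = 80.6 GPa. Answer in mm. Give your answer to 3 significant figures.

D = (Gd⁴/(8N_a·k))^(1/3) = (80.6×10³·1.66⁴/(8·19·3.3))^(1/3)
  = (1220.14)^(1/3) = 10.6857 mm

10.7 mm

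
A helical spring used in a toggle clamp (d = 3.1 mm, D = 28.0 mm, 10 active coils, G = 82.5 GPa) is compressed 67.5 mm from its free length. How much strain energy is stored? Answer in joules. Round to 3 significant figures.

k = Gd⁴/(8D³N_a) = (82.5×10³)(3.1⁴)/(8·28.0³·10) = 4.3385 N/mm
U = ½kδ² = 0.5 × 4.3385 × 67.5² = 9883.6 N·mm = 9.8836 J

9.88 J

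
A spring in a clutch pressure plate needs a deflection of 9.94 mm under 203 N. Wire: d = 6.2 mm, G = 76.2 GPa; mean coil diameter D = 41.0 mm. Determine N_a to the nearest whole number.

10

Required rate k = F/δ = 203/9.94 = 20.423 N/mm
N_a = Gd⁴/(8D³k) = (76.2×10³ × 6.2⁴)/(8 × 41.0³ × 20.423)
    = 1.12596e+08 / 1.12603e+07 = 9.999 → 10 coils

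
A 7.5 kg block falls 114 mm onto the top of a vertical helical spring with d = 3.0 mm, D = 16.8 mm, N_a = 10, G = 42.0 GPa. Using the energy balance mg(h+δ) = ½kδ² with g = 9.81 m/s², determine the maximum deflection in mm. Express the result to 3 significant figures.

52.2 mm

k = Gd⁴/(8D³N_a) = (42.0×10³)(3.0⁴)/(8·16.8³·10) = 8.9684 N/mm
W = mg = 7.5 × 9.81 = 73.575 N
½kδ² − Wδ − Wh = 0 → δ = (W + √(W² + 2kWh))/k
δ = (73.575 + √(5413.3 + 150446))/8.9684 = (73.575 + 394.79)/8.9684 = 52.224 mm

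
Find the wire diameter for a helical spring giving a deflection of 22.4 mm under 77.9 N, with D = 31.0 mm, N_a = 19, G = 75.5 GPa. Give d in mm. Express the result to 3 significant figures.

Required rate k = F/δ = 77.9/22.4 = 3.4777 N/mm
d = (8D³N_a·k / G)^(1/4) = (8·31.0³·19·3.4777 / (75.5×10³))^0.25
  = (208.58)^0.25 = 3.8003 mm

3.80 mm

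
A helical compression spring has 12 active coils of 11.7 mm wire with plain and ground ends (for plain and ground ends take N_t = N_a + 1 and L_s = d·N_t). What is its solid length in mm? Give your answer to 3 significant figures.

152 mm

plain and ground ends: N_t = N_a + 1 = 12 + 1 = 13
L_s = d·N_t = 11.7 × 13 = 152.1 mm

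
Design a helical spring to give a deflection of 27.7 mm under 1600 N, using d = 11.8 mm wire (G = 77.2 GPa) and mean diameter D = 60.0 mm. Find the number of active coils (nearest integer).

Required rate k = F/δ = 1600/27.7 = 57.762 N/mm
N_a = Gd⁴/(8D³k) = (77.2×10³ × 11.8⁴)/(8 × 60.0³ × 57.762)
    = 1.49674e+09 / 9.98123e+07 = 15 → 15 coils

15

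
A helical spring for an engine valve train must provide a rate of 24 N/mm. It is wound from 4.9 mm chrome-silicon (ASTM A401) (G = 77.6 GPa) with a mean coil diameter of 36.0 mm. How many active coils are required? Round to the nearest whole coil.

N_a = Gd⁴/(8D³k) = (77.6×10³ × 4.9⁴)/(8 × 36.0³ × 24)
    = 4.47349e+07 / 8.95795e+06 = 4.994 → 5 coils

5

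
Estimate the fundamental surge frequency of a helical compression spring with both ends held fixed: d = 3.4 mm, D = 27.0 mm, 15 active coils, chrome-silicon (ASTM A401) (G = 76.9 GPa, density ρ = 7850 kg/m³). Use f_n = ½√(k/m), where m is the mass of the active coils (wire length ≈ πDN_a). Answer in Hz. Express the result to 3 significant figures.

k = Gd⁴/(8D³N_a) = (76.9×10³)(3.4⁴)/(8·27.0³·15) = 4.3508 N/mm = 4350.8 N/m
Wire length L = πDN_a = π·27.0·15 = 1272.3 mm
m = ρ·(πd²/4)·L = 7850 × 9.0792×10⁻⁶ m² × 1.2723 m = 0.090682 kg
f_n = ½√(k/m) = 0.5·√(4350.8/0.090682) = 0.5·√(47979) = 109.52 Hz

110 Hz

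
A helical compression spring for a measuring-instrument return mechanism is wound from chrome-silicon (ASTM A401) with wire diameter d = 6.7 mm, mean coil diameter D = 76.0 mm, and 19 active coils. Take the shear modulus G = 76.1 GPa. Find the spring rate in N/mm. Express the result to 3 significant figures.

k = Gd⁴/(8D³N_a) = (76.1×10³ × 6.7⁴) / (8 × 76.0³ × 19)
  = 1.5335e+08 / 6.67244e+07 = 2.2983 N/mm

2.30 N/mm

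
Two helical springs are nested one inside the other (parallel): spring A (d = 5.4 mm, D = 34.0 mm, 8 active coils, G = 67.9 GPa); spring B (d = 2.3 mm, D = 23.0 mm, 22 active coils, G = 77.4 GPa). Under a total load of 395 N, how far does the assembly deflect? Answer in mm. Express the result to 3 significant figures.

16.5 mm

k_A = Gd⁴/(8D³N_a) = (67.9×10³)(5.4⁴)/(8·34.0³·8) = 22.952 N/mm
k_B = Gd⁴/(8D³N_a) = (77.4×10³)(2.3⁴)/(8·23.0³·22) = 1.0115 N/mm
Parallel: k_eq = 22.952 + 1.0115 = 23.964 N/mm
δ = F/k_eq = 395/23.964 = 16.483 mm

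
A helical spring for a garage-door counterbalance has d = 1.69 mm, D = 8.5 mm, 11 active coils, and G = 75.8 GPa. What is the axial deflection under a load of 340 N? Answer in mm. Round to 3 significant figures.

29.7 mm

k = Gd⁴/(8D³N_a) = (75.8×10³)(1.69⁴)/(8·8.5³·11) = 11.441 N/mm
δ = F/k = 340 / 11.441 = 29.717 mm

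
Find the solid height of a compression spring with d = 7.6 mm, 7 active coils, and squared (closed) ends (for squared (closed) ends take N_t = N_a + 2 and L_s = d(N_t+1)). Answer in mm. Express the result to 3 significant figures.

76.0 mm

squared (closed) ends: N_t = N_a + 2 = 7 + 2 = 9
L_s = d·(N_t+1) = 7.6 × 10 = 76 mm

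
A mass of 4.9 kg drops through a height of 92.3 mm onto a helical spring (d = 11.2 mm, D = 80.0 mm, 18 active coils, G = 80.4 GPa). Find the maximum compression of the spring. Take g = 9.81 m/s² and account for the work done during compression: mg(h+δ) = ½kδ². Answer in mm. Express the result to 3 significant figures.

k = Gd⁴/(8D³N_a) = (80.4×10³)(11.2⁴)/(8·80.0³·18) = 17.159 N/mm
W = mg = 4.9 × 9.81 = 48.069 N
½kδ² − Wδ − Wh = 0 → δ = (W + √(W² + 2kWh))/k
δ = (48.069 + √(2310.6 + 152262))/17.159 = (48.069 + 393.16)/17.159 = 25.714 mm

25.7 mm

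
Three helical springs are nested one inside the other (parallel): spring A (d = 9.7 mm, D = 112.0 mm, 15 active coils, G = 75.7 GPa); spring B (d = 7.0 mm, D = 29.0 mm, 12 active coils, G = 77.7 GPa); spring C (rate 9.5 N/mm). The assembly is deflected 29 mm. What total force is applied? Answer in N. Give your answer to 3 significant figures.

2700 N

k_A = Gd⁴/(8D³N_a) = (75.7×10³)(9.7⁴)/(8·112.0³·15) = 3.9751 N/mm
k_B = Gd⁴/(8D³N_a) = (77.7×10³)(7.0⁴)/(8·29.0³·12) = 79.68 N/mm
Parallel: k_eq = 3.9751 + 79.68 + 9.5 = 93.155 N/mm
F = k_eq·δ = 93.155·29 = 2701.5 N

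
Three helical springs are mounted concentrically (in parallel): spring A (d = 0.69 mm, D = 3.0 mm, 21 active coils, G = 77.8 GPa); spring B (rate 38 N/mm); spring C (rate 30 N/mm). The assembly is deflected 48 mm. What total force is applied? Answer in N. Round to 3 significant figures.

k_A = Gd⁴/(8D³N_a) = (77.8×10³)(0.69⁴)/(8·3.0³·21) = 3.8878 N/mm
Parallel: k_eq = 3.8878 + 38 + 30 = 71.888 N/mm
F = k_eq·δ = 71.888·48 = 3450.6 N

3450 N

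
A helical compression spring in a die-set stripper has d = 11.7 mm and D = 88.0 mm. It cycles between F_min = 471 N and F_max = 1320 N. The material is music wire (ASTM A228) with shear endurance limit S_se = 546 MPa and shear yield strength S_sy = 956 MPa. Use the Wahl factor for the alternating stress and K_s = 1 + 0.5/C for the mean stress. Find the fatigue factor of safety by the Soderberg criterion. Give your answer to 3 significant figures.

3.70

C = D/d = 88.0/11.7 = 7.5214; K_W = (4C−1)/(4C−4)+0.615/C = 1.1968; K_s = 1+0.5/C = 1.0665
F_a = (F_max−F_min)/2 = 424.5 N; F_m = (F_max+F_min)/2 = 895.5 N
τ_a = K_W·8F_aD/(πd³) = 1.1968 × 59.394 = 71.081 MPa
τ_m = K_s·8F_mD/(πd³) = 1.0665 × 125.29 = 133.62 MPa
Soderberg: 1/n_f = τ_a/S_se + τ_m/S_sy = 71.081/546 + 133.62/956 = 0.13019 + 0.13977 = 0.26996
n_f = 1/0.26996 = 3.704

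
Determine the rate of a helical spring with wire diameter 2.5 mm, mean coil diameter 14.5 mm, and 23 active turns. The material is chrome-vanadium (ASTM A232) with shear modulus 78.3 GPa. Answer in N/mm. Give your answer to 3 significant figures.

5.45 N/mm

k = Gd⁴/(8D³N_a) = (78.3×10³ × 2.5⁴) / (8 × 14.5³ × 23)
  = 3.05859e+06 / 560947 = 5.4526 N/mm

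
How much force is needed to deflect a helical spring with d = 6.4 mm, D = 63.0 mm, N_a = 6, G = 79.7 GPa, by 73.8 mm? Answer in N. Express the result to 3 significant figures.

822 N

k = Gd⁴/(8D³N_a) = (79.7×10³)(6.4⁴)/(8·63.0³·6) = 11.141 N/mm
F = k·δ = 11.141 × 73.8 = 822.19 N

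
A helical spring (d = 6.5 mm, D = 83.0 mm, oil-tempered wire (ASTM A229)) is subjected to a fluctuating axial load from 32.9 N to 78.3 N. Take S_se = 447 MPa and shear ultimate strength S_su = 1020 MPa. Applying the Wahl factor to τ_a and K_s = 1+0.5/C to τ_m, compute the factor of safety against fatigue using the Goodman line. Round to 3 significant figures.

C = D/d = 83.0/6.5 = 12.7692; K_W = (4C−1)/(4C−4)+0.615/C = 1.1119; K_s = 1+0.5/C = 1.0392
F_a = (F_max−F_min)/2 = 22.7 N; F_m = (F_max+F_min)/2 = 55.6 N
τ_a = K_W·8F_aD/(πd³) = 1.1119 × 17.47 = 19.425 MPa
τ_m = K_s·8F_mD/(πd³) = 1.0392 × 42.791 = 44.467 MPa
Goodman: 1/n_f = τ_a/S_se + τ_m/S_su = 19.425/447 + 44.467/1020 = 0.04346 + 0.04359 = 0.087051
n_f = 1/0.087051 = 11.49

11.5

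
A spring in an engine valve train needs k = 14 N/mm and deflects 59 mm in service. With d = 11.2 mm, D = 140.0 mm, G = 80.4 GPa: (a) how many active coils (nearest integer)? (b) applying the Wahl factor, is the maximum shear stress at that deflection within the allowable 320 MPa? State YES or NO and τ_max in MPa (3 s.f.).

(a) 4 coils; (b) YES, τ_max = 240 MPa

N_a = Gd⁴/(8D³k) = (80.4×10³)(11.2⁴)/(8·140.0³·14) = 4.116 → N_a = 4
Actual rate k = Gd⁴/(8D³·4) = 14.408 N/mm
Working load F = kδ = 14.408·59 = 850.05 N
C = 140.0/11.2 = 12.5000; K_W = (4C−1)/(4C−4)+0.615/C = 1.1144
τ_max = K_W·8FD/(πd³) = 1.1144·215.7 = 240.39 MPa
τ_max ≤ 320 MPa → acceptable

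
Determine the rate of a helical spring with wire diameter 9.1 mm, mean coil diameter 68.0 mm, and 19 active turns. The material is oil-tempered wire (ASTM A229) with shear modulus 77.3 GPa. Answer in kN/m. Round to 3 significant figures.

11.1 kN/m

k = Gd⁴/(8D³N_a) = (77.3×10³ × 9.1⁴) / (8 × 68.0³ × 19)
  = 5.30084e+08 / 4.77937e+07 = 11.091 N/mm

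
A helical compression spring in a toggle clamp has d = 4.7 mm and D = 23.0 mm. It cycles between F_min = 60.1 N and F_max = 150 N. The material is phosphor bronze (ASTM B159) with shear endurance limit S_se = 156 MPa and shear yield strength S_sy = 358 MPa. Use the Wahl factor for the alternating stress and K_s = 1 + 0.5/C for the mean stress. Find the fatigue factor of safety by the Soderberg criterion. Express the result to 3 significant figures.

C = D/d = 23.0/4.7 = 4.8936; K_W = (4C−1)/(4C−4)+0.615/C = 1.3183; K_s = 1+0.5/C = 1.1022
F_a = (F_max−F_min)/2 = 44.95 N; F_m = (F_max+F_min)/2 = 105.05 N
τ_a = K_W·8F_aD/(πd³) = 1.3183 × 25.357 = 33.429 MPa
τ_m = K_s·8F_mD/(πd³) = 1.1022 × 59.261 = 65.316 MPa
Soderberg: 1/n_f = τ_a/S_se + τ_m/S_sy = 33.429/156 + 65.316/358 = 0.21429 + 0.18245 = 0.39673
n_f = 1/0.39673 = 2.521

2.52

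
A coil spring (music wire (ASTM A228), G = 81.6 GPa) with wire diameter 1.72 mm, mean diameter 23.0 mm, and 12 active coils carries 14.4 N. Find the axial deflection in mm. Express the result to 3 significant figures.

23.6 mm

k = Gd⁴/(8D³N_a) = (81.6×10³)(1.72⁴)/(8·23.0³·12) = 0.61143 N/mm
δ = F/k = 14.4 / 0.61143 = 23.551 mm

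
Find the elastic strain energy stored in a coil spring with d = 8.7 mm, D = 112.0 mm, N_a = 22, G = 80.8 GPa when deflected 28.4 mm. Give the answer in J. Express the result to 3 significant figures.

0.755 J

k = Gd⁴/(8D³N_a) = (80.8×10³)(8.7⁴)/(8·112.0³·22) = 1.8721 N/mm
U = ½kδ² = 0.5 × 1.8721 × 28.4² = 754.97 N·mm = 0.75497 J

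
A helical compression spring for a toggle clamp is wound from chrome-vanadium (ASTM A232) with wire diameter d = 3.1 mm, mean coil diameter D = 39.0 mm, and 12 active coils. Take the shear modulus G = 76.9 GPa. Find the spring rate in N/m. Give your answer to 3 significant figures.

1250 N/m

k = Gd⁴/(8D³N_a) = (76.9×10³ × 3.1⁴) / (8 × 39.0³ × 12)
  = 7.10188e+06 / 5.69462e+06 = 1.2471 N/mm = 1247.1 N/m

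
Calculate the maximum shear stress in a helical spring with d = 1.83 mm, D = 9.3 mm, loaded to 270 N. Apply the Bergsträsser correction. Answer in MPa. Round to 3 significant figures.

1340 MPa

Spring index C = D/d = 9.3/1.83 = 5.0820
K_B = (4C+2)/(4C−3) = 22.328/17.328 = 1.2886
τ₀ = 8FD/(πd³) = 8·270·9.3/(π·1.83³) = 20088/19.253 = 1043.4 MPa
τ_max = K·τ₀ = 1.2886 × 1043.4 = 1344.4 MPa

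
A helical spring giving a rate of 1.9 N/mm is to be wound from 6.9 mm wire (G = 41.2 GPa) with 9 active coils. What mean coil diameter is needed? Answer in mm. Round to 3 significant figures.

88.1 mm

D = (Gd⁴/(8N_a·k))^(1/3) = (41.2×10³·6.9⁴/(8·9·1.9))^(1/3)
  = (682665)^(1/3) = 88.0513 mm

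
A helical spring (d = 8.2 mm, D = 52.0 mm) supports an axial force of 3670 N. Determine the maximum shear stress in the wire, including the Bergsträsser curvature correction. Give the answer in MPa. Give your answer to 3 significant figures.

Spring index C = D/d = 52.0/8.2 = 6.3415
K_B = (4C+2)/(4C−3) = 27.366/22.366 = 1.2236
τ₀ = 8FD/(πd³) = 8·3670·52.0/(π·8.2³) = 1.52672e+06/1732.2 = 881.39 MPa
τ_max = K·τ₀ = 1.2236 × 881.39 = 1078.4 MPa

1080 MPa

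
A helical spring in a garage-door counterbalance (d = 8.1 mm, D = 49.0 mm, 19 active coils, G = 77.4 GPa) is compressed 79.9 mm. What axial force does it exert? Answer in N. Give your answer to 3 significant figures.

k = Gd⁴/(8D³N_a) = (77.4×10³)(8.1⁴)/(8·49.0³·19) = 18.632 N/mm
F = k·δ = 18.632 × 79.9 = 1488.7 N

1490 N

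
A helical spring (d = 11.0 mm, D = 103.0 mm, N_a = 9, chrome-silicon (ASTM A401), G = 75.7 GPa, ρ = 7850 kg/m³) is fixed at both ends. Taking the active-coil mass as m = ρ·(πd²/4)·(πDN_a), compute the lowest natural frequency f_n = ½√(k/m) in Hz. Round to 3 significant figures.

40.3 Hz

k = Gd⁴/(8D³N_a) = (75.7×10³)(11.0⁴)/(8·103.0³·9) = 14.087 N/mm = 14087 N/m
Wire length L = πDN_a = π·103.0·9 = 2912.3 mm
m = ρ·(πd²/4)·L = 7850 × 95.033×10⁻⁶ m² × 2.9123 m = 2.1726 kg
f_n = ½√(k/m) = 0.5·√(14087/2.1726) = 0.5·√(6484.1) = 40.262 Hz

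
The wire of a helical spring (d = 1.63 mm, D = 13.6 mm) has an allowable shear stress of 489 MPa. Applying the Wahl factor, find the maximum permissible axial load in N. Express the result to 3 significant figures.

52.0 N

C = D/d = 13.6/1.63 = 8.3436
K_W = (4C−1)/(4C−4) + 0.615/C = 32.374/29.374 + 0.0737 = 1.1758
τ_max = K·8FD/(πd³) → F_max = τ_allow·πd³/(8DK)
F_max = 489·π·1.63³/(8·13.6·1.1758) = 6653.1/127.93 = 52.005 N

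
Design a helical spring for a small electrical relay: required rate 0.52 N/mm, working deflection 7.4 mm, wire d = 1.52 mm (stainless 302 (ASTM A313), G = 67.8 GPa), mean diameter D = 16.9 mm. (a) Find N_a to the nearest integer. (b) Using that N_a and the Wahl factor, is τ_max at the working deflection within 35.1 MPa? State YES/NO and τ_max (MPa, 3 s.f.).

N_a = Gd⁴/(8D³k) = (67.8×10³)(1.52⁴)/(8·16.9³·0.52) = 18.02 → N_a = 18
Actual rate k = Gd⁴/(8D³·18) = 0.52069 N/mm
Working load F = kδ = 0.52069·7.4 = 3.8531 N
C = 16.9/1.52 = 11.1184; K_W = (4C−1)/(4C−4)+0.615/C = 1.1294
τ_max = K_W·8FD/(πd³) = 1.1294·47.218 = 53.33 MPa
τ_max > 35.1 MPa → exceeds allowable

(a) 18 coils; (b) NO, τ_max = 53.3 MPa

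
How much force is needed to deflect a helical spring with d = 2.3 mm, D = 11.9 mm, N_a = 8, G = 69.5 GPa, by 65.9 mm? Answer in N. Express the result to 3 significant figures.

k = Gd⁴/(8D³N_a) = (69.5×10³)(2.3⁴)/(8·11.9³·8) = 18.033 N/mm
F = k·δ = 18.033 × 65.9 = 1188.4 N

1190 N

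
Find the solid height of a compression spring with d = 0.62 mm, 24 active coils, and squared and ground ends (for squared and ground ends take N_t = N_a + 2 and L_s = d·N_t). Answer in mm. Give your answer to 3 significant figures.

16.1 mm

squared and ground ends: N_t = N_a + 2 = 24 + 2 = 26
L_s = d·N_t = 0.62 × 26 = 16.12 mm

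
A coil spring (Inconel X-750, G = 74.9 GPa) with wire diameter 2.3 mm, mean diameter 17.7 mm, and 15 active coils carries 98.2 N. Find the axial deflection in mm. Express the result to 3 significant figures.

31.2 mm

k = Gd⁴/(8D³N_a) = (74.9×10³)(2.3⁴)/(8·17.7³·15) = 3.1499 N/mm
δ = F/k = 98.2 / 3.1499 = 31.176 mm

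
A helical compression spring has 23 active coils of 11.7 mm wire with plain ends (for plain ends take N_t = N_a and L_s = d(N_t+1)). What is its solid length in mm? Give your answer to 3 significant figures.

281 mm

plain ends: N_t = N_a = 23
L_s = d·(N_t+1) = 11.7 × 24 = 280.8 mm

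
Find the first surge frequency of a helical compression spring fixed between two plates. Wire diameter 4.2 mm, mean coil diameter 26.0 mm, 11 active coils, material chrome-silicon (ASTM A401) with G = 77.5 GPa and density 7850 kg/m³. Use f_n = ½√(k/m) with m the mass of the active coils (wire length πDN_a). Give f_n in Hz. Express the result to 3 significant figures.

k = Gd⁴/(8D³N_a) = (77.5×10³)(4.2⁴)/(8·26.0³·11) = 15.592 N/mm = 15592 N/m
Wire length L = πDN_a = π·26.0·11 = 898.5 mm
m = ρ·(πd²/4)·L = 7850 × 13.854×10⁻⁶ m² × 0.8985 m = 0.097718 kg
f_n = ½√(k/m) = 0.5·√(15592/0.097718) = 0.5·√(1.5956e+05) = 199.72 Hz

200 Hz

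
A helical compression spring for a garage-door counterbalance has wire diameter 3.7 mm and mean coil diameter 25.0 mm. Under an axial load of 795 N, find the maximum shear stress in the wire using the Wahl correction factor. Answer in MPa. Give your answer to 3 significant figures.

1220 MPa

Spring index C = D/d = 25.0/3.7 = 6.7568
K_W = (4C−1)/(4C−4) + 0.615/C = 26.027/23.027 + 0.0910 = 1.2213
τ₀ = 8FD/(πd³) = 8·795·25.0/(π·3.7³) = 159000/159.13 = 999.18 MPa
τ_max = K·τ₀ = 1.2213 × 999.18 = 1220.3 MPa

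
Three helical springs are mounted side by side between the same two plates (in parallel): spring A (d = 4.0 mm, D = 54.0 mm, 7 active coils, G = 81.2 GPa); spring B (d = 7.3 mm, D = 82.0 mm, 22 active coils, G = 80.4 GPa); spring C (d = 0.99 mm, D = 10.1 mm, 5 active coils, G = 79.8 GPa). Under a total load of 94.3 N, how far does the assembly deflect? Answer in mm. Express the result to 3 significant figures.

k_A = Gd⁴/(8D³N_a) = (81.2×10³)(4.0⁴)/(8·54.0³·7) = 2.3574 N/mm
k_B = Gd⁴/(8D³N_a) = (80.4×10³)(7.3⁴)/(8·82.0³·22) = 2.3528 N/mm
k_C = Gd⁴/(8D³N_a) = (79.8×10³)(0.99⁴)/(8·10.1³·5) = 1.86 N/mm
Parallel: k_eq = 2.3574 + 2.3528 + 1.86 = 6.5702 N/mm
δ = F/k_eq = 94.3/6.5702 = 14.353 mm

14.4 mm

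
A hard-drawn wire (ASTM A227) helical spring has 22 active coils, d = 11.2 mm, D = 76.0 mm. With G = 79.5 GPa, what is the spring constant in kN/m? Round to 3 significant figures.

k = Gd⁴/(8D³N_a) = (79.5×10³ × 11.2⁴) / (8 × 76.0³ × 22)
  = 1.25095e+09 / 7.72598e+07 = 16.191 N/mm

16.2 kN/m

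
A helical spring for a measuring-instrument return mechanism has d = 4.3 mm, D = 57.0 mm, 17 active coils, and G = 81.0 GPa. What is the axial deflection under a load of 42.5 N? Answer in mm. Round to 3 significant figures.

38.7 mm

k = Gd⁴/(8D³N_a) = (81.0×10³)(4.3⁴)/(8·57.0³·17) = 1.0995 N/mm
δ = F/k = 42.5 / 1.0995 = 38.654 mm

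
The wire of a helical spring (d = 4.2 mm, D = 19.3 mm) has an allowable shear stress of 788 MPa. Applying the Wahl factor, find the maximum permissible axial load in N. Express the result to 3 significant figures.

885 N

C = D/d = 19.3/4.2 = 4.5952
K_W = (4C−1)/(4C−4) + 0.615/C = 17.381/14.381 + 0.1338 = 1.3424
τ_max = K·8FD/(πd³) → F_max = τ_allow·πd³/(8DK)
F_max = 788·π·4.2³/(8·19.3·1.3424) = 1.8341e+05/207.27 = 884.87 N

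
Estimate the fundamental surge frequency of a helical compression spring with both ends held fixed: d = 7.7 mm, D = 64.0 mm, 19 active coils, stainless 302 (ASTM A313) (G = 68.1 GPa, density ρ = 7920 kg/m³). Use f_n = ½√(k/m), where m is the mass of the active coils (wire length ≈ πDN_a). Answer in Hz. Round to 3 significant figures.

32.7 Hz

k = Gd⁴/(8D³N_a) = (68.1×10³)(7.7⁴)/(8·64.0³·19) = 6.008 N/mm = 6008 N/m
Wire length L = πDN_a = π·64.0·19 = 3820.2 mm
m = ρ·(πd²/4)·L = 7920 × 46.566×10⁻⁶ m² × 3.8202 m = 1.4089 kg
f_n = ½√(k/m) = 0.5·√(6008/1.4089) = 0.5·√(4264.3) = 32.651 Hz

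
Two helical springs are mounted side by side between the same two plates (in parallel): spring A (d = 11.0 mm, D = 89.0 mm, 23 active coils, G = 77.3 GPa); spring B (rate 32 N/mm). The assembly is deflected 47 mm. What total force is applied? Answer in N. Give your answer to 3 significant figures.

k_A = Gd⁴/(8D³N_a) = (77.3×10³)(11.0⁴)/(8·89.0³·23) = 8.7249 N/mm
Parallel: k_eq = 8.7249 + 32 = 40.725 N/mm
F = k_eq·δ = 40.725·47 = 1914.1 N

1910 N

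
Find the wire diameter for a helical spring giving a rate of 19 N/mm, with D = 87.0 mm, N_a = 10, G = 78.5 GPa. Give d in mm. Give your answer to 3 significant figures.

10.6 mm

d = (8D³N_a·k / G)^(1/4) = (8·87.0³·10·19 / (78.5×10³))^0.25
  = (12751)^0.25 = 10.6263 mm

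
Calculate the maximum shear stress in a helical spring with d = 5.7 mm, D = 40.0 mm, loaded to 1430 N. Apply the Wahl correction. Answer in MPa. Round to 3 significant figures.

Spring index C = D/d = 40.0/5.7 = 7.0175
K_W = (4C−1)/(4C−4) + 0.615/C = 27.070/24.070 + 0.0876 = 1.2123
τ₀ = 8FD/(πd³) = 8·1430·40.0/(π·5.7³) = 457600/581.8 = 786.52 MPa
τ_max = K·τ₀ = 1.2123 × 786.52 = 953.48 MPa

953 MPa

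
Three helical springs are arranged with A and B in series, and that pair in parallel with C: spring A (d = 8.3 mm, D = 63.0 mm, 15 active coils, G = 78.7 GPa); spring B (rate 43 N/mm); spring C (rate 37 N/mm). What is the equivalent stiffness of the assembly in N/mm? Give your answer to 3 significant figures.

k_A = Gd⁴/(8D³N_a) = (78.7×10³)(8.3⁴)/(8·63.0³·15) = 12.448 N/mm
Springs A,B series: k_AB = 1/(1/12.448+1/43) = 9.6532 N/mm; parallel with C: k_eq = 9.6532+37 = 46.653 N/mm

46.7 N/mm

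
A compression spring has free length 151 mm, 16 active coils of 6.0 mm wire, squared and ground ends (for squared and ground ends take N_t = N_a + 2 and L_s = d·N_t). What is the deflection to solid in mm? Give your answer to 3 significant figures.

N_t = 18; L_s = 6.0·18 = 108 mm
δ_solid = L₀ − L_s = 151 − 108 = 43 mm

43.0 mm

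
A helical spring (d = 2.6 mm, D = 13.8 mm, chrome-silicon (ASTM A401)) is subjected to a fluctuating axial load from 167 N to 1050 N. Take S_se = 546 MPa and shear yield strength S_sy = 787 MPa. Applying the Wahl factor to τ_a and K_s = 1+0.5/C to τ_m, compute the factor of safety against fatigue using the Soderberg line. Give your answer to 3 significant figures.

0.265

C = D/d = 13.8/2.6 = 5.3077; K_W = (4C−1)/(4C−4)+0.615/C = 1.2900; K_s = 1+0.5/C = 1.0942
F_a = (F_max−F_min)/2 = 441.5 N; F_m = (F_max+F_min)/2 = 608.5 N
τ_a = K_W·8F_aD/(πd³) = 1.2900 × 882.73 = 1138.7 MPa
τ_m = K_s·8F_mD/(πd³) = 1.0942 × 1216.6 = 1331.2 MPa
Soderberg: 1/n_f = τ_a/S_se + τ_m/S_sy = 1138.7/546 + 1331.2/787 = 2.08554 + 1.69154 = 3.7771
n_f = 1/3.7771 = 0.2648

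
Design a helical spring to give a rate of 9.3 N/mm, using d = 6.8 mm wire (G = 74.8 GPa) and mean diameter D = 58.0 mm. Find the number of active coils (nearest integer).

N_a = Gd⁴/(8D³k) = (74.8×10³ × 6.8⁴)/(8 × 58.0³ × 9.3)
    = 1.59933e+08 / 1.45163e+07 = 11.02 → 11 coils

11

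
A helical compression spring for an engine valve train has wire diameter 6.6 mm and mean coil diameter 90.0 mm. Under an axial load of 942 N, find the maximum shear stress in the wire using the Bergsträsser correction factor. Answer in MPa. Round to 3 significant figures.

Spring index C = D/d = 90.0/6.6 = 13.6364
K_B = (4C+2)/(4C−3) = 56.545/51.545 = 1.0970
τ₀ = 8FD/(πd³) = 8·942·90.0/(π·6.6³) = 678240/903.2 = 750.93 MPa
τ_max = K·τ₀ = 1.0970 × 750.93 = 823.78 MPa

824 MPa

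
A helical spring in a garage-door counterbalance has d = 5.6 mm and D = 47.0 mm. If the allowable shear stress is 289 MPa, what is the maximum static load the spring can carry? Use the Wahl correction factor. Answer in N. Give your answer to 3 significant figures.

C = D/d = 47.0/5.6 = 8.3929
K_W = (4C−1)/(4C−4) + 0.615/C = 32.571/29.571 + 0.0733 = 1.1747
τ_max = K·8FD/(πd³) → F_max = τ_allow·πd³/(8DK)
F_max = 289·π·5.6³/(8·47.0·1.1747) = 1.5945e+05/441.7 = 360.98 N

361 N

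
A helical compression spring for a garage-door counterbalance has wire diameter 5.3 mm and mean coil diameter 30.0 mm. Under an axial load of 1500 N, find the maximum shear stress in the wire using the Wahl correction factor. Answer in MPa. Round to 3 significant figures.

977 MPa

Spring index C = D/d = 30.0/5.3 = 5.6604
K_W = (4C−1)/(4C−4) + 0.615/C = 21.642/18.642 + 0.1086 = 1.2696
τ₀ = 8FD/(πd³) = 8·1500·30.0/(π·5.3³) = 360000/467.71 = 769.71 MPa
τ_max = K·τ₀ = 1.2696 × 769.71 = 977.2 MPa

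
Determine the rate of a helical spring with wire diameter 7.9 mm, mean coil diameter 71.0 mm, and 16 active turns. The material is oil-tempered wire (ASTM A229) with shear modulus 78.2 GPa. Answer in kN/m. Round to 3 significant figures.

6.65 kN/m

k = Gd⁴/(8D³N_a) = (78.2×10³ × 7.9⁴) / (8 × 71.0³ × 16)
  = 3.0459e+08 / 4.58126e+07 = 6.6486 N/mm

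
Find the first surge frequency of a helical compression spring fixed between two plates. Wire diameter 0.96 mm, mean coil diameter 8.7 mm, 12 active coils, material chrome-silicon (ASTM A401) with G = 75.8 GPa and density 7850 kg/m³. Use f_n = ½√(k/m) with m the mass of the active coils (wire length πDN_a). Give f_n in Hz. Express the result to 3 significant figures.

k = Gd⁴/(8D³N_a) = (75.8×10³)(0.96⁴)/(8·8.7³·12) = 1.0184 N/mm = 1018.4 N/m
Wire length L = πDN_a = π·8.7·12 = 327.98 mm
m = ρ·(πd²/4)·L = 7850 × 0.72382×10⁻⁶ m² × 0.32798 m = 0.0018636 kg
f_n = ½√(k/m) = 0.5·√(1018.4/0.0018636) = 0.5·√(5.4648e+05) = 369.62 Hz

370 Hz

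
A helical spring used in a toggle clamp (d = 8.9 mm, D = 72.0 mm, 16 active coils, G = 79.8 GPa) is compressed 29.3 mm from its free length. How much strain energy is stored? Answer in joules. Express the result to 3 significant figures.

4.50 J

k = Gd⁴/(8D³N_a) = (79.8×10³)(8.9⁴)/(8·72.0³·16) = 10.48 N/mm
U = ½kδ² = 0.5 × 10.48 × 29.3² = 4498.4 N·mm = 4.4984 J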